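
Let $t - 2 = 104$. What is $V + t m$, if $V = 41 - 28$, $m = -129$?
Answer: $-13661$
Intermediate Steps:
$t = 106$ ($t = 2 + 104 = 106$)
$V = 13$ ($V = 41 - 28 = 13$)
$V + t m = 13 + 106 \left(-129\right) = 13 - 13674 = -13661$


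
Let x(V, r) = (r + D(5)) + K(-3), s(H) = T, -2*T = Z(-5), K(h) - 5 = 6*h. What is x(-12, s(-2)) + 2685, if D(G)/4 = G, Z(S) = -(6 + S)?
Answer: 5385/2 ≈ 2692.5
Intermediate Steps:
K(h) = 5 + 6*h
Z(S) = -6 - S
T = ½ (T = -(-6 - 1*(-5))/2 = -(-6 + 5)/2 = -½*(-1) = ½ ≈ 0.50000)
s(H) = ½
D(G) = 4*G
x(V, r) = 7 + r (x(V, r) = (r + 4*5) + (5 + 6*(-3)) = (r + 20) + (5 - 18) = (20 + r) - 13 = 7 + r)
x(-12, s(-2)) + 2685 = (7 + ½) + 2685 = 15/2 + 2685 = 5385/2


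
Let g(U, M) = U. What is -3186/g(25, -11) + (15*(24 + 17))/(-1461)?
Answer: -1556707/12175 ≈ -127.86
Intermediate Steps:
-3186/g(25, -11) + (15*(24 + 17))/(-1461) = -3186/25 + (15*(24 + 17))/(-1461) = -3186*1/25 + (15*41)*(-1/1461) = -3186/25 + 615*(-1/1461) = -3186/25 - 205/487 = -1556707/12175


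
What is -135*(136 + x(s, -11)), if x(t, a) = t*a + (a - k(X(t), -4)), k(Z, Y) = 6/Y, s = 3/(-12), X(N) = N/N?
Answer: -69795/4 ≈ -17449.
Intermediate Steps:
X(N) = 1
s = -¼ (s = 3*(-1/12) = -¼ ≈ -0.25000)
x(t, a) = 3/2 + a + a*t (x(t, a) = t*a + (a - 6/(-4)) = a*t + (a - 6*(-1)/4) = a*t + (a - 1*(-3/2)) = a*t + (a + 3/2) = a*t + (3/2 + a) = 3/2 + a + a*t)
-135*(136 + x(s, -11)) = -135*(136 + (3/2 - 11 - 11*(-¼))) = -135*(136 + (3/2 - 11 + 11/4)) = -135*(136 - 27/4) = -135*517/4 = -69795/4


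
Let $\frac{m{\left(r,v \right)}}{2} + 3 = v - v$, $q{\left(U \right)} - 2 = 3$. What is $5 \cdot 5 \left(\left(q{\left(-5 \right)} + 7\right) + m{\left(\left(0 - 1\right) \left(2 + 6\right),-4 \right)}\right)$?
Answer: $150$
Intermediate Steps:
$q{\left(U \right)} = 5$ ($q{\left(U \right)} = 2 + 3 = 5$)
$m{\left(r,v \right)} = -6$ ($m{\left(r,v \right)} = -6 + 2 \left(v - v\right) = -6 + 2 \cdot 0 = -6 + 0 = -6$)
$5 \cdot 5 \left(\left(q{\left(-5 \right)} + 7\right) + m{\left(\left(0 - 1\right) \left(2 + 6\right),-4 \right)}\right) = 5 \cdot 5 \left(\left(5 + 7\right) - 6\right) = 25 \left(12 - 6\right) = 25 \cdot 6 = 150$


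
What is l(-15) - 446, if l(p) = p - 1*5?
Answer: -466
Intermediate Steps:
l(p) = -5 + p (l(p) = p - 5 = -5 + p)
l(-15) - 446 = (-5 - 15) - 446 = -20 - 446 = -466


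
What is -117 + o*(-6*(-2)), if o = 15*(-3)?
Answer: -657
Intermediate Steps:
o = -45
-117 + o*(-6*(-2)) = -117 - (-270)*(-2) = -117 - 45*12 = -117 - 540 = -657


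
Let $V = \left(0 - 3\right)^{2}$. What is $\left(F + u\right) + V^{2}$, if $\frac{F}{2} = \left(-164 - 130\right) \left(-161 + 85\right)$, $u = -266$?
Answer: $44503$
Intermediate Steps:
$F = 44688$ ($F = 2 \left(-164 - 130\right) \left(-161 + 85\right) = 2 \left(\left(-294\right) \left(-76\right)\right) = 2 \cdot 22344 = 44688$)
$V = 9$ ($V = \left(-3\right)^{2} = 9$)
$\left(F + u\right) + V^{2} = \left(44688 - 266\right) + 9^{2} = 44422 + 81 = 44503$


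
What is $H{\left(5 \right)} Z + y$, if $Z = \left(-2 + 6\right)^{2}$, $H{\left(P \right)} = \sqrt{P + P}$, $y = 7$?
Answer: $7 + 16 \sqrt{10} \approx 57.596$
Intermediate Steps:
$H{\left(P \right)} = \sqrt{2} \sqrt{P}$ ($H{\left(P \right)} = \sqrt{2 P} = \sqrt{2} \sqrt{P}$)
$Z = 16$ ($Z = 4^{2} = 16$)
$H{\left(5 \right)} Z + y = \sqrt{2} \sqrt{5} \cdot 16 + 7 = \sqrt{10} \cdot 16 + 7 = 16 \sqrt{10} + 7 = 7 + 16 \sqrt{10}$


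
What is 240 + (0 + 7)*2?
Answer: 254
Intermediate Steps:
240 + (0 + 7)*2 = 240 + 7*2 = 240 + 14 = 254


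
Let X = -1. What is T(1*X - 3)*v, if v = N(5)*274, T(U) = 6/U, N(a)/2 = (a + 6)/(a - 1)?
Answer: -4521/2 ≈ -2260.5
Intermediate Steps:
N(a) = 2*(6 + a)/(-1 + a) (N(a) = 2*((a + 6)/(a - 1)) = 2*((6 + a)/(-1 + a)) = 2*(6 + a)/(-1 + a))
v = 1507 (v = (2*(6 + 5)/(-1 + 5))*274 = (2*11/4)*274 = (2*(1/4)*11)*274 = (11/2)*274 = 1507)
T(1*X - 3)*v = (6/(1*(-1) - 3))*1507 = (6/(-1 - 3))*1507 = (6/(-4))*1507 = (6*(-1/4))*1507 = -3/2*1507 = -4521/2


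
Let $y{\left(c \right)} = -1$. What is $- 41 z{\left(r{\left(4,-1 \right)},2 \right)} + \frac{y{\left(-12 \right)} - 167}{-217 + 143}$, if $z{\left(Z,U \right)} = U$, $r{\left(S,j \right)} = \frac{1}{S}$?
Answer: $- \frac{2950}{37} \approx -79.73$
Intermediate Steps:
$- 41 z{\left(r{\left(4,-1 \right)},2 \right)} + \frac{y{\left(-12 \right)} - 167}{-217 + 143} = \left(-41\right) 2 + \frac{-1 - 167}{-217 + 143} = -82 - \frac{168}{-74} = -82 - - \frac{84}{37} = -82 + \frac{84}{37} = - \frac{2950}{37}$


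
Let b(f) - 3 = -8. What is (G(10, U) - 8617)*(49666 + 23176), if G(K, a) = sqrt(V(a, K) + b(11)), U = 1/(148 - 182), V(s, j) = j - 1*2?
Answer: -627679514 + 72842*sqrt(3) ≈ -6.2755e+8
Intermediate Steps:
b(f) = -5 (b(f) = 3 - 8 = -5)
V(s, j) = -2 + j (V(s, j) = j - 2 = -2 + j)
U = -1/34 (U = 1/(-34) = -1/34 ≈ -0.029412)
G(K, a) = sqrt(-7 + K) (G(K, a) = sqrt((-2 + K) - 5) = sqrt(-7 + K))
(G(10, U) - 8617)*(49666 + 23176) = (sqrt(-7 + 10) - 8617)*(49666 + 23176) = (sqrt(3) - 8617)*72842 = (-8617 + sqrt(3))*72842 = -627679514 + 72842*sqrt(3)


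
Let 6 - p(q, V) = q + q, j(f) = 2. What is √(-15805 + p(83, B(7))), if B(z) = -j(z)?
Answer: I*√15965 ≈ 126.35*I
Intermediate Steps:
B(z) = -2 (B(z) = -1*2 = -2)
p(q, V) = 6 - 2*q (p(q, V) = 6 - (q + q) = 6 - 2*q)
√(-15805 + p(83, B(7))) = √(-15805 + (6 - 2*83)) = √(-15805 + (6 - 166)) = √(-15805 - 160) = √(-15965) = I*√15965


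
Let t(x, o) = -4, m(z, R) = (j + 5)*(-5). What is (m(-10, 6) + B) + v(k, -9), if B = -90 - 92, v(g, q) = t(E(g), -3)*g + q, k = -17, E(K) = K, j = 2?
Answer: -158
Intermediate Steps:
m(z, R) = -35 (m(z, R) = (2 + 5)*(-5) = 7*(-5) = -35)
v(g, q) = q - 4*g (v(g, q) = -4*g + q = q - 4*g)
B = -182
(m(-10, 6) + B) + v(k, -9) = (-35 - 182) + (-9 - 4*(-17)) = -217 + (-9 + 68) = -217 + 59 = -158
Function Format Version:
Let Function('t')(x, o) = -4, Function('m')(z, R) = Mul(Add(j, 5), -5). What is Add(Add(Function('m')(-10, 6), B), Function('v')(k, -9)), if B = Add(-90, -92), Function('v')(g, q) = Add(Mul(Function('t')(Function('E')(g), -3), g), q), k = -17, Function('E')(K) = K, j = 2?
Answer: -158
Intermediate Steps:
Function('m')(z, R) = -35 (Function('m')(z, R) = Mul(Add(2, 5), -5) = Mul(7, -5) = -35)
Function('v')(g, q) = Add(q, Mul(-4, g)) (Function('v')(g, q) = Add(Mul(-4, g), q) = Add(q, Mul(-4, g)))
B = -182
Add(Add(Function('m')(-10, 6), B), Function('v')(k, -9)) = Add(Add(-35, -182), Add(-9, Mul(-4, -17))) = Add(-217, Add(-9, 68)) = Add(-217, 59) = -158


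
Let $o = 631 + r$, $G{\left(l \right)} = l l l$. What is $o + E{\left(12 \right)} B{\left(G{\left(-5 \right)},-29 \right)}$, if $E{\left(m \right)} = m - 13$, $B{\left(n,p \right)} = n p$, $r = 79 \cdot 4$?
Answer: $-2678$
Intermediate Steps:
$r = 316$
$G{\left(l \right)} = l^{3}$ ($G{\left(l \right)} = l^{2} l = l^{3}$)
$o = 947$ ($o = 631 + 316 = 947$)
$E{\left(m \right)} = -13 + m$ ($E{\left(m \right)} = m - 13 = -13 + m$)
$o + E{\left(12 \right)} B{\left(G{\left(-5 \right)},-29 \right)} = 947 + \left(-13 + 12\right) \left(-5\right)^{3} \left(-29\right) = 947 - \left(-125\right) \left(-29\right) = 947 - 3625 = -2678$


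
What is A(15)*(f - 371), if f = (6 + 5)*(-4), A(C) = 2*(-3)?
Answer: 2490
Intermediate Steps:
A(C) = -6
f = -44 (f = 11*(-4) = -44)
A(15)*(f - 371) = -6*(-44 - 371) = -6*(-415) = 2490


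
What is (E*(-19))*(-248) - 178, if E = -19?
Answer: -89706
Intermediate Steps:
(E*(-19))*(-248) - 178 = -19*(-19)*(-248) - 178 = 361*(-248) - 178 = -89528 - 178 = -89706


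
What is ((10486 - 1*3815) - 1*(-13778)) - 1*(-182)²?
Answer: -12675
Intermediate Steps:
((10486 - 1*3815) - 1*(-13778)) - 1*(-182)² = ((10486 - 3815) + 13778) - 1*33124 = (6671 + 13778) - 33124 = 20449 - 33124 = -12675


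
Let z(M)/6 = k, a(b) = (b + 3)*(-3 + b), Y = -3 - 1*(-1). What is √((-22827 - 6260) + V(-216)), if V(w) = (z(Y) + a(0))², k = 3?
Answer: I*√29006 ≈ 170.31*I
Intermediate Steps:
Y = -2 (Y = -3 + 1 = -2)
a(b) = (-3 + b)*(3 + b) (a(b) = (3 + b)*(-3 + b) = (-3 + b)*(3 + b))
z(M) = 18 (z(M) = 6*3 = 18)
V(w) = 81 (V(w) = (18 + (-9 + 0²))² = (18 + (-9 + 0))² = (18 - 9)² = 9² = 81)
√((-22827 - 6260) + V(-216)) = √((-22827 - 6260) + 81) = √(-29087 + 81) = √(-29006) = I*√29006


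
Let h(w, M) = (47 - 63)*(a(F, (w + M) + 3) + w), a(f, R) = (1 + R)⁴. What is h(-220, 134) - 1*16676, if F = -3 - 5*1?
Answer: -723407972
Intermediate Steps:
F = -8 (F = -3 - 5 = -8)
h(w, M) = -16*w - 16*(4 + M + w)⁴ (h(w, M) = (47 - 63)*((1 + ((w + M) + 3))⁴ + w) = -16*((1 + ((M + w) + 3))⁴ + w) = -16*((1 + (3 + M + w))⁴ + w) = -16*((4 + M + w)⁴ + w) = -16*(w + (4 + M + w)⁴) = -16*w - 16*(4 + M + w)⁴)
h(-220, 134) - 1*16676 = (-16*(-220) - 16*(4 + 134 - 220)⁴) - 1*16676 = (3520 - 16*(-82)⁴) - 16676 = (3520 - 16*45212176) - 16676 = (3520 - 723394816) - 16676 = -723391296 - 16676 = -723407972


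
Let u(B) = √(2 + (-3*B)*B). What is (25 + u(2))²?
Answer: (25 + I*√10)² ≈ 615.0 + 158.11*I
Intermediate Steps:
u(B) = √(2 - 3*B²)
(25 + u(2))² = (25 + √(2 - 3*2²))² = (25 + √(2 - 3*4))² = (25 + √(2 - 12))² = (25 + √(-10))² = (25 + I*√10)²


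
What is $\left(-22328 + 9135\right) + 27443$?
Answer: $14250$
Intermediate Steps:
$\left(-22328 + 9135\right) + 27443 = -13193 + 27443 = 14250$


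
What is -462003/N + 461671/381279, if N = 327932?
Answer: -24755347465/125033585028 ≈ -0.19799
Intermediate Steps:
-462003/N + 461671/381279 = -462003/327932 + 461671/381279 = -24755347465/125033585028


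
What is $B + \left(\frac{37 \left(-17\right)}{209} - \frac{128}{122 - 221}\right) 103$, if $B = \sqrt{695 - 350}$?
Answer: $- \frac{332587}{1881} + \sqrt{345} \approx -158.24$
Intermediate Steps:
$B = \sqrt{345} \approx 18.574$
$B + \left(\frac{37 \left(-17\right)}{209} - \frac{128}{122 - 221}\right) 103 = \sqrt{345} + \left(\frac{37 \left(-17\right)}{209} - \frac{128}{122 - 221}\right) 103 = \sqrt{345} + \left(\left(-629\right) \frac{1}{209} - \frac{128}{122 - 221}\right) 103 = \sqrt{345} + \left(- \frac{629}{209} - \frac{128}{-99}\right) 103 = \sqrt{345} + \left(- \frac{629}{209} - - \frac{128}{99}\right) 103 = \sqrt{345} + \left(- \frac{629}{209} + \frac{128}{99}\right) 103 = \sqrt{345} - \frac{332587}{1881} = - \frac{332587}{1881} + \sqrt{345}$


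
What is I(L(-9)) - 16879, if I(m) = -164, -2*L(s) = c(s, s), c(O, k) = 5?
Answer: -17043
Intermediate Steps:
L(s) = -5/2 (L(s) = -1/2*5 = -5/2)
I(L(-9)) - 16879 = -164 - 16879 = -17043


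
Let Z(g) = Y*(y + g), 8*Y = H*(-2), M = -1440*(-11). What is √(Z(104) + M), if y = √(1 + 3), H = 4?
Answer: √15734 ≈ 125.44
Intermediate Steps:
M = 15840
Y = -1 (Y = (4*(-2))/8 = (⅛)*(-8) = -1)
y = 2 (y = √4 = 2)
Z(g) = -2 - g (Z(g) = -(2 + g) = -2 - g)
√(Z(104) + M) = √((-2 - 1*104) + 15840) = √((-2 - 104) + 15840) = √(-106 + 15840) = √15734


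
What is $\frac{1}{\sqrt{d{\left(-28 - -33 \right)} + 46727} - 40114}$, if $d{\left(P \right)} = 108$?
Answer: $- \frac{40114}{1609086161} - \frac{\sqrt{46835}}{1609086161} \approx -2.5064 \cdot 10^{-5}$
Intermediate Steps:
$\frac{1}{\sqrt{d{\left(-28 - -33 \right)} + 46727} - 40114} = \frac{1}{\sqrt{108 + 46727} - 40114} = \frac{1}{\sqrt{46835} - 40114} = \frac{1}{-40114 + \sqrt{46835}}$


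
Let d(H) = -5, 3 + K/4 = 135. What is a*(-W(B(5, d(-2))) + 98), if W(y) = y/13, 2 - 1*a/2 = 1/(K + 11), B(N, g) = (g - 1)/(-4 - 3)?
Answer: 19196448/49049 ≈ 391.37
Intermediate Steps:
K = 528 (K = -12 + 4*135 = -12 + 540 = 528)
B(N, g) = ⅐ - g/7 (B(N, g) = (-1 + g)/(-7) = (-1 + g)*(-⅐) = ⅐ - g/7)
a = 2154/539 (a = 4 - 2/(528 + 11) = 4 - 2/539 = 2154/539 ≈ 3.9963)
W(y) = y/13 (W(y) = y*(1/13) = y/13)
a*(-W(B(5, d(-2))) + 98) = 2154*(-(⅐ - ⅐*(-5))/13 + 98)/539 = 2154*(-(⅐ + 5/7)/13 + 98)/539 = 2154*(-6/(13*7) + 98)/539 = 2154*(-1*6/91 + 98)/539 = 2154*(-6/91 + 98)/539 = (2154/539)*(8912/91) = 19196448/49049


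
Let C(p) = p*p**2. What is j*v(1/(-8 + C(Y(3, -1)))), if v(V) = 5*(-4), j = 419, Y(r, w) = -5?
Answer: -8380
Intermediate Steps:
C(p) = p**3
v(V) = -20
j*v(1/(-8 + C(Y(3, -1)))) = 419*(-20) = -8380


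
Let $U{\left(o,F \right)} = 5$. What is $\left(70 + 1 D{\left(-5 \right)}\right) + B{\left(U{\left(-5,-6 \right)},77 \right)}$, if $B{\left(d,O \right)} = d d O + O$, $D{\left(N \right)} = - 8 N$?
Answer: $2112$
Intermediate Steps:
$B{\left(d,O \right)} = O + O d^{2}$ ($B{\left(d,O \right)} = d^{2} O + O = O d^{2} + O = O + O d^{2}$)
$\left(70 + 1 D{\left(-5 \right)}\right) + B{\left(U{\left(-5,-6 \right)},77 \right)} = \left(70 + 1 \left(\left(-8\right) \left(-5\right)\right)\right) + 77 \left(1 + 5^{2}\right) = \left(70 + 1 \cdot 40\right) + 77 \left(1 + 25\right) = \left(70 + 40\right) + 77 \cdot 26 = 110 + 2002 = 2112$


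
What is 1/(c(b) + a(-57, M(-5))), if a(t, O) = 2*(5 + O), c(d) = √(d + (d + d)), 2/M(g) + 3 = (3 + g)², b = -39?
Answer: 14/313 - 3*I*√13/313 ≈ 0.044728 - 0.034558*I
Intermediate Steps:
M(g) = 2/(-3 + (3 + g)²)
c(d) = √3*√d (c(d) = √(d + 2*d) = √(3*d) = √3*√d)
a(t, O) = 10 + 2*O
1/(c(b) + a(-57, M(-5))) = 1/(√3*√(-39) + (10 + 2*(2/(-3 + (3 - 5)²)))) = 1/(√3*(I*√39) + (10 + 2*(2/(-3 + (-2)²)))) = 1/(3*I*√13 + (10 + 2*(2/(-3 + 4)))) = 1/(3*I*√13 + (10 + 2*(2/1))) = 1/(3*I*√13 + (10 + 2*(2*1))) = 1/(3*I*√13 + (10 + 2*2)) = 1/(3*I*√13 + (10 + 4)) = 1/(3*I*√13 + 14) = 1/(14 + 3*I*√13)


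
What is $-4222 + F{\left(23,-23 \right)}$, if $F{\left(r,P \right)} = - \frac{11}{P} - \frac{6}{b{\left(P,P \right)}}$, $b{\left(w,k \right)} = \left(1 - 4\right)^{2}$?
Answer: $- \frac{291331}{69} \approx -4222.2$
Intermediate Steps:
$b{\left(w,k \right)} = 9$ ($b{\left(w,k \right)} = \left(-3\right)^{2} = 9$)
$F{\left(r,P \right)} = - \frac{2}{3} - \frac{11}{P}$ ($F{\left(r,P \right)} = - \frac{11}{P} - \frac{6}{9} = - \frac{11}{P} - \frac{2}{3} = - \frac{2}{3} - \frac{11}{P}$)
$-4222 + F{\left(23,-23 \right)} = -4222 - \left(\frac{2}{3} + \frac{11}{-23}\right) = -4222 - \frac{13}{69} = - \frac{291331}{69}$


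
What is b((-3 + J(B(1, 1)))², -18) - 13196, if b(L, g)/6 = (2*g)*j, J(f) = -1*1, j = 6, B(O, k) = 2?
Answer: -14492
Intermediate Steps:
J(f) = -1
b(L, g) = 72*g (b(L, g) = 6*((2*g)*6) = 6*(12*g) = 72*g)
b((-3 + J(B(1, 1)))², -18) - 13196 = 72*(-18) - 13196 = -1296 - 13196 = -14492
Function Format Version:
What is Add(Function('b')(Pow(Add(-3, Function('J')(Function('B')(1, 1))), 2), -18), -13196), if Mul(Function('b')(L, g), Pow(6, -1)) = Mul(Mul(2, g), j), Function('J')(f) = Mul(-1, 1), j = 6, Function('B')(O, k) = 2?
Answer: -14492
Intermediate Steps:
Function('J')(f) = -1
Function('b')(L, g) = Mul(72, g) (Function('b')(L, g) = Mul(6, Mul(Mul(2, g), 6)) = Mul(6, Mul(12, g)) = Mul(72, g))
Add(Function('b')(Pow(Add(-3, Function('J')(Function('B')(1, 1))), 2), -18), -13196) = Add(Mul(72, -18), -13196) = Add(-1296, -13196) = -14492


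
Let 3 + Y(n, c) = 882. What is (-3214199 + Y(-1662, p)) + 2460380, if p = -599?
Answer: -752940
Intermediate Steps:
Y(n, c) = 879 (Y(n, c) = -3 + 882 = 879)
(-3214199 + Y(-1662, p)) + 2460380 = (-3214199 + 879) + 2460380 = -3213320 + 2460380 = -752940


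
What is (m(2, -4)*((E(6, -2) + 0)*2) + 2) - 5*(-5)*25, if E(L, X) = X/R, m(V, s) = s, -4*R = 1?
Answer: 563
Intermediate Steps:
R = -¼ (R = -¼*1 = -¼ ≈ -0.25000)
E(L, X) = -4*X (E(L, X) = X/(-¼) = X*(-4) = -4*X)
(m(2, -4)*((E(6, -2) + 0)*2) + 2) - 5*(-5)*25 = (-4*(-4*(-2) + 0)*2 + 2) - 5*(-5)*25 = (-4*(8 + 0)*2 + 2) + 25*25 = (-32*2 + 2) + 625 = (-4*16 + 2) + 625 = (-64 + 2) + 625 = -62 + 625 = 563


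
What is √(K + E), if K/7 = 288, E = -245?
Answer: √1771 ≈ 42.083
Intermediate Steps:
K = 2016 (K = 7*288 = 2016)
√(K + E) = √(2016 - 245) = √1771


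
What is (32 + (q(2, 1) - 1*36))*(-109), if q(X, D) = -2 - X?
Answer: 872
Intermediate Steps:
(32 + (q(2, 1) - 1*36))*(-109) = (32 + ((-2 - 1*2) - 1*36))*(-109) = (32 + ((-2 - 2) - 36))*(-109) = (32 + (-4 - 36))*(-109) = (32 - 40)*(-109) = -8*(-109) = 872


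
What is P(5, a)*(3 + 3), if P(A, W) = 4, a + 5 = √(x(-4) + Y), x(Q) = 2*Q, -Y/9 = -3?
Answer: 24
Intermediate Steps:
Y = 27 (Y = -9*(-3) = 27)
a = -5 + √19 (a = -5 + √(2*(-4) + 27) = -5 + √(-8 + 27) = -5 + √19 ≈ -0.64110)
P(5, a)*(3 + 3) = 4*(3 + 3) = 4*6 = 24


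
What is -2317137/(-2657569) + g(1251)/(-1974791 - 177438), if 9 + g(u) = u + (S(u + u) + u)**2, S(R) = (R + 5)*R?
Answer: -104602249098983680350/5719697071301 ≈ -1.8288e+7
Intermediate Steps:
S(R) = R*(5 + R) (S(R) = (5 + R)*R = R*(5 + R))
g(u) = -9 + u + (u + 2*u*(5 + 2*u))**2 (g(u) = -9 + (u + ((u + u)*(5 + (u + u)) + u)**2) = -9 + (u + ((2*u)*(5 + 2*u) + u)**2) = -9 + (u + (2*u*(5 + 2*u) + u)**2) = -9 + (u + (u + 2*u*(5 + 2*u))**2) = -9 + u + (u + 2*u*(5 + 2*u))**2)
-2317137/(-2657569) + g(1251)/(-1974791 - 177438) = -2317137/(-2657569) + (-9 + 1251 + 1251**2*(11 + 4*1251)**2)/(-1974791 - 177438) = -2317137*(-1/2657569) + (-9 + 1251 + 1565001*(11 + 5004)**2)/(-2152229) = 2317137/2657569 + (-9 + 1251 + 1565001*5015**2)*(-1/2152229) = 2317137/2657569 + (-9 + 1251 + 1565001*25150225)*(-1/2152229) = 2317137/2657569 + (-9 + 1251 + 39360127275225)*(-1/2152229) = 2317137/2657569 + 39360127276467*(-1/2152229) = 2317137/2657569 - 39360127276467/2152229 = -104602249098983680350/5719697071301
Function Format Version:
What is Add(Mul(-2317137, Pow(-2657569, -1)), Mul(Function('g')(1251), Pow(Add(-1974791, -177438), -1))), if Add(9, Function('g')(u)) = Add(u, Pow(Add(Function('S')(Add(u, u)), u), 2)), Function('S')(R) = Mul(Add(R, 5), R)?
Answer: Rational(-104602249098983680350, 5719697071301) ≈ -1.8288e+7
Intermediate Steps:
Function('S')(R) = Mul(R, Add(5, R)) (Function('S')(R) = Mul(Add(5, R), R) = Mul(R, Add(5, R)))
Function('g')(u) = Add(-9, u, Pow(Add(u, Mul(2, u, Add(5, Mul(2, u)))), 2)) (Function('g')(u) = Add(-9, Add(u, Pow(Add(Mul(Add(u, u), Add(5, Add(u, u))), u), 2))) = Add(-9, Add(u, Pow(Add(Mul(Mul(2, u), Add(5, Mul(2, u))), u), 2))) = Add(-9, Add(u, Pow(Add(Mul(2, u, Add(5, Mul(2, u))), u), 2))) = Add(-9, Add(u, Pow(Add(u, Mul(2, u, Add(5, Mul(2, u)))), 2))) = Add(-9, u, Pow(Add(u, Mul(2, u, Add(5, Mul(2, u)))), 2)))
Add(Mul(-2317137, Pow(-2657569, -1)), Mul(Function('g')(1251), Pow(Add(-1974791, -177438), -1))) = Add(Mul(-2317137, Pow(-2657569, -1)), Mul(Add(-9, 1251, Mul(Pow(1251, 2), Pow(Add(11, Mul(4, 1251)), 2))), Pow(Add(-1974791, -177438), -1))) = Add(Mul(-2317137, Rational(-1, 2657569)), Mul(Add(-9, 1251, Mul(1565001, Pow(Add(11, 5004), 2))), Pow(-2152229, -1))) = Add(Rational(2317137, 2657569), Mul(Add(-9, 1251, Mul(1565001, Pow(5015, 2))), Rational(-1, 2152229))) = Add(Rational(2317137, 2657569), Mul(Add(-9, 1251, Mul(1565001, 25150225)), Rational(-1, 2152229))) = Add(Rational(2317137, 2657569), Mul(Add(-9, 1251, 39360127275225), Rational(-1, 2152229))) = Add(Rational(2317137, 2657569), Mul(39360127276467, Rational(-1, 2152229))) = Add(Rational(2317137, 2657569), Rational(-39360127276467, 2152229)) = Rational(-104602249098983680350, 5719697071301)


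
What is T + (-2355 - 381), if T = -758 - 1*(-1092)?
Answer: -2402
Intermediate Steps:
T = 334 (T = -758 + 1092 = 334)
T + (-2355 - 381) = 334 + (-2355 - 381) = 334 - 2736 = -2402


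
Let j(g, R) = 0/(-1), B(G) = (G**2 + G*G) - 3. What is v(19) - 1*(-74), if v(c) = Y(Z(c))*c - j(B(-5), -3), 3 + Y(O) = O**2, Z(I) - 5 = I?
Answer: 10961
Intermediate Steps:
Z(I) = 5 + I
Y(O) = -3 + O**2
B(G) = -3 + 2*G**2 (B(G) = (G**2 + G**2) - 3 = 2*G**2 - 3 = -3 + 2*G**2)
j(g, R) = 0 (j(g, R) = 0*(-1) = 0)
v(c) = c*(-3 + (5 + c)**2) (v(c) = (-3 + (5 + c)**2)*c - 1*0 = c*(-3 + (5 + c)**2) + 0 = c*(-3 + (5 + c)**2))
v(19) - 1*(-74) = 19*(-3 + (5 + 19)**2) - 1*(-74) = 19*(-3 + 24**2) + 74 = 19*(-3 + 576) + 74 = 19*573 + 74 = 10887 + 74 = 10961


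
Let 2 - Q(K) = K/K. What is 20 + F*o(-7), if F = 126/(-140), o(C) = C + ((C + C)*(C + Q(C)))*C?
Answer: 1111/2 ≈ 555.50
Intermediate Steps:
Q(K) = 1 (Q(K) = 2 - K/K = 2 - 1*1 = 2 - 1 = 1)
o(C) = C + 2*C²*(1 + C) (o(C) = C + ((C + C)*(C + 1))*C = C + ((2*C)*(1 + C))*C = C + (2*C*(1 + C))*C = C + 2*C²*(1 + C))
F = -9/10 (F = 126*(-1/140) = -9/10 ≈ -0.90000)
20 + F*o(-7) = 20 - (-63)*(1 + 2*(-7) + 2*(-7)²)/10 = 20 - (-63)*(1 - 14 + 2*49)/10 = 20 - (-63)*(1 - 14 + 98)/10 = 20 - (-63)*85/10 = 20 - 9/10*(-595) = 20 + 1071/2 = 1111/2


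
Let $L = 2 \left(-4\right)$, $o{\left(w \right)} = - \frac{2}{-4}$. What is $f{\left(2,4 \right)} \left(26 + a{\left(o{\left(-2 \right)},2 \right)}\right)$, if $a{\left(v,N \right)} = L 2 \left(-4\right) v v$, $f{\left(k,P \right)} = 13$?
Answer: $546$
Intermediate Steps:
$o{\left(w \right)} = \frac{1}{2}$ ($o{\left(w \right)} = \left(-2\right) \left(- \frac{1}{4}\right) = \frac{1}{2}$)
$L = -8$
$a{\left(v,N \right)} = 64 v^{2}$ ($a{\left(v,N \right)} = - 8 \cdot 2 \left(-4\right) v v = - 8 \left(- 8 v\right) v = 64 v v = 64 v^{2}$)
$f{\left(2,4 \right)} \left(26 + a{\left(o{\left(-2 \right)},2 \right)}\right) = 13 \left(26 + \frac{64}{4}\right) = 13 \left(26 + 64 \cdot \frac{1}{4}\right) = 13 \left(26 + 16\right) = 13 \cdot 42 = 546$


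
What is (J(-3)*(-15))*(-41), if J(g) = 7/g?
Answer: -1435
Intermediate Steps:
(J(-3)*(-15))*(-41) = ((7/(-3))*(-15))*(-41) = ((7*(-1/3))*(-15))*(-41) = -7/3*(-15)*(-41) = 35*(-41) = -1435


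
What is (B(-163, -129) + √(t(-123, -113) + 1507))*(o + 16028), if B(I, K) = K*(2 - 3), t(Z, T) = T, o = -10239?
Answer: 746781 + 5789*√1394 ≈ 9.6292e+5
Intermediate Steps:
B(I, K) = -K (B(I, K) = K*(-1) = -K)
(B(-163, -129) + √(t(-123, -113) + 1507))*(o + 16028) = (-1*(-129) + √(-113 + 1507))*(-10239 + 16028) = (129 + √1394)*5789 = 746781 + 5789*√1394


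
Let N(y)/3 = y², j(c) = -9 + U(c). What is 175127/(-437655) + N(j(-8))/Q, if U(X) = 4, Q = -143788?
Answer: -25213985201/62929537140 ≈ -0.40067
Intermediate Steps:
j(c) = -5 (j(c) = -9 + 4 = -5)
N(y) = 3*y²
175127/(-437655) + N(j(-8))/Q = 175127/(-437655) + (3*(-5)²)/(-143788) = 175127*(-1/437655) + (3*25)*(-1/143788) = -175127/437655 + 75*(-1/143788) = -175127/437655 - 75/143788 = -25213985201/62929537140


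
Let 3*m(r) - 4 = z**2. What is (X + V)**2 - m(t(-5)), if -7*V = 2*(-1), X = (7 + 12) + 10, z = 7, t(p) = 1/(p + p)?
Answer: 123478/147 ≈ 839.99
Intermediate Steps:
t(p) = 1/(2*p)
X = 29 (X = 19 + 10 = 29)
V = 2/7 (V = -2*(-1)/7 = -1/7*(-2) = 2/7 ≈ 0.28571)
m(r) = 53/3 (m(r) = 4/3 + (1/3)*7**2 = 4/3 + (1/3)*49 = 4/3 + 49/3 = 53/3)
(X + V)**2 - m(t(-5)) = (29 + 2/7)**2 - 1*53/3 = (205/7)**2 - 53/3 = 42025/49 - 53/3 = 123478/147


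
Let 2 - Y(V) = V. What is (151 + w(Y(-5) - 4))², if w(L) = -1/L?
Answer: 204304/9 ≈ 22700.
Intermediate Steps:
Y(V) = 2 - V
(151 + w(Y(-5) - 4))² = (151 - 1/((2 - 1*(-5)) - 4))² = (151 - 1/((2 + 5) - 4))² = (151 - 1/(7 - 4))² = (151 - 1/3)² = (151 - 1*⅓)² = (151 - ⅓)² = (452/3)² = 204304/9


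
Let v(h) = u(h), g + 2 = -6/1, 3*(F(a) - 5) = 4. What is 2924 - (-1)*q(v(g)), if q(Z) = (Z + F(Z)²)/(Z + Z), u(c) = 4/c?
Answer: 51919/18 ≈ 2884.4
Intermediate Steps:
F(a) = 19/3 (F(a) = 5 + (⅓)*4 = 5 + 4/3 = 19/3)
g = -8 (g = -2 - 6/1 = -2 - 6*1 = -2 - 6 = -8)
v(h) = 4/h
q(Z) = (361/9 + Z)/(2*Z) (q(Z) = (Z + (19/3)²)/(Z + Z) = (Z + 361/9)/((2*Z)) = (361/9 + Z)*(1/(2*Z)) = (361/9 + Z)/(2*Z))
2924 - (-1)*q(v(g)) = 2924 - (-1)*(361 + 9*(4/(-8)))/(18*((4/(-8)))) = 2924 - (-1)*(361 + 9*(4*(-⅛)))/(18*((4*(-⅛)))) = 2924 - (-1)*(361 + 9*(-½))/(18*(-½)) = 2924 - (-1)*(1/18)*(-2)*(361 - 9/2) = 2924 - (-1)*(1/18)*(-2)*(713/2) = 2924 - (-1)*(-713)/18 = 2924 - 1*713/18 = 2924 - 713/18 = 51919/18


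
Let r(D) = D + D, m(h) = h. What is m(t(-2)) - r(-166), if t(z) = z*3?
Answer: 326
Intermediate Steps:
t(z) = 3*z
r(D) = 2*D
m(t(-2)) - r(-166) = 3*(-2) - 2*(-166) = -6 - 1*(-332) = -6 + 332 = 326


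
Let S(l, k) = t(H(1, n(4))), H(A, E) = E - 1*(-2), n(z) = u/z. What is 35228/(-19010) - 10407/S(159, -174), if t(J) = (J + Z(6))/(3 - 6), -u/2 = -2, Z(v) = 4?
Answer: 296632307/66535 ≈ 4458.3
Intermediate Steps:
u = 4 (u = -2*(-2) = 4)
n(z) = 4/z
H(A, E) = 2 + E (H(A, E) = E + 2 = 2 + E)
t(J) = -4/3 - J/3 (t(J) = (J + 4)/(3 - 6) = (4 + J)/(-3) = (4 + J)*(-⅓) = -4/3 - J/3)
S(l, k) = -7/3 (S(l, k) = -4/3 - (2 + 4/4)/3 = -4/3 - (2 + 4*(¼))/3 = -4/3 - (2 + 1)/3 = -4/3 - ⅓*3 = -4/3 - 1 = -7/3)
35228/(-19010) - 10407/S(159, -174) = 35228/(-19010) - 10407/(-7/3) = 35228*(-1/19010) - 10407*(-3/7) = -17614/9505 + 31221/7 = 296632307/66535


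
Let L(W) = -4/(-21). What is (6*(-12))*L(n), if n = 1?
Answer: -96/7 ≈ -13.714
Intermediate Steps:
L(W) = 4/21 (L(W) = -4*(-1/21) = 4/21)
(6*(-12))*L(n) = (6*(-12))*(4/21) = -72*4/21 = -96/7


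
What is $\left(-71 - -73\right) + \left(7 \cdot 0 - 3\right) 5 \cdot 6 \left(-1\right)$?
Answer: $92$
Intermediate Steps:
$\left(-71 - -73\right) + \left(7 \cdot 0 - 3\right) 5 \cdot 6 \left(-1\right) = \left(-71 + 73\right) + \left(0 - 3\right) 30 \left(-1\right) = 2 - -90 = 2 + 90 = 92$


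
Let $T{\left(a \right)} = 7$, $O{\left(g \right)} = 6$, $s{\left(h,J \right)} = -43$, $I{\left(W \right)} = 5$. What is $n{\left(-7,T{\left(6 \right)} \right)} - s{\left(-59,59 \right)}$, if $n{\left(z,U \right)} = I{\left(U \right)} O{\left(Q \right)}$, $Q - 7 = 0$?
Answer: $73$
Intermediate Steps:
$Q = 7$ ($Q = 7 + 0 = 7$)
$n{\left(z,U \right)} = 30$ ($n{\left(z,U \right)} = 5 \cdot 6 = 30$)
$n{\left(-7,T{\left(6 \right)} \right)} - s{\left(-59,59 \right)} = 30 - -43 = 30 + 43 = 73$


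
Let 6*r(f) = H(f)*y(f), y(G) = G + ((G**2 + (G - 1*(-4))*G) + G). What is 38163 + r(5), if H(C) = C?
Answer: 114689/3 ≈ 38230.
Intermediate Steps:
y(G) = G**2 + 2*G + G*(4 + G) (y(G) = G + ((G**2 + (G + 4)*G) + G) = G + ((G**2 + (4 + G)*G) + G) = G + ((G**2 + G*(4 + G)) + G) = G + (G + G**2 + G*(4 + G)) = G**2 + 2*G + G*(4 + G))
r(f) = f**2*(3 + f)/3 (r(f) = (f*(2*f*(3 + f)))/6 = (2*f**2*(3 + f))/6 = f**2*(3 + f)/3)
38163 + r(5) = 38163 + (1/3)*5**2*(3 + 5) = 38163 + (1/3)*25*8 = 38163 + 200/3 = 114689/3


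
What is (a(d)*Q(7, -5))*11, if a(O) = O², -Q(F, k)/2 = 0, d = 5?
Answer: 0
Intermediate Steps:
Q(F, k) = 0 (Q(F, k) = -2*0 = 0)
(a(d)*Q(7, -5))*11 = (5²*0)*11 = (25*0)*11 = 0*11 = 0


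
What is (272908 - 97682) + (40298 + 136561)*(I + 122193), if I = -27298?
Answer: 16783210031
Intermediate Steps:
(272908 - 97682) + (40298 + 136561)*(I + 122193) = (272908 - 97682) + (40298 + 136561)*(-27298 + 122193) = 175226 + 176859*94895 = 175226 + 16783034805 = 16783210031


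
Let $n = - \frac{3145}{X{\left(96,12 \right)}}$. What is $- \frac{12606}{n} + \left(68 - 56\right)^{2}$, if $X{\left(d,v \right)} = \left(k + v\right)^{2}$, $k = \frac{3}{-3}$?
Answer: $\frac{1978206}{3145} \approx 629.0$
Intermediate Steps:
$k = -1$ ($k = 3 \left(- \frac{1}{3}\right) = -1$)
$X{\left(d,v \right)} = \left(-1 + v\right)^{2}$
$n = - \frac{3145}{121}$ ($n = - \frac{3145}{\left(-1 + 12\right)^{2}} = - \frac{3145}{11^{2}} = - \frac{3145}{121} \approx -25.992$)
$- \frac{12606}{n} + \left(68 - 56\right)^{2} = - \frac{12606}{- \frac{3145}{121}} + \left(68 - 56\right)^{2} = \left(-12606\right) \left(- \frac{121}{3145}\right) + 12^{2} = \frac{1525326}{3145} + 144 = \frac{1978206}{3145}$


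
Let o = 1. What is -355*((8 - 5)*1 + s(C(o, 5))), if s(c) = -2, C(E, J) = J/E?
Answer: -355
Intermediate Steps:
-355*((8 - 5)*1 + s(C(o, 5))) = -355*((8 - 5)*1 - 2) = -355*(3*1 - 2) = -355*(3 - 2) = -355*1 = -355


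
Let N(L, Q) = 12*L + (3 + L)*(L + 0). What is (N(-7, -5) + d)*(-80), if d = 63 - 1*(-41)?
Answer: -3840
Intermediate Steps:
N(L, Q) = 12*L + L*(3 + L) (N(L, Q) = 12*L + (3 + L)*L = 12*L + L*(3 + L))
d = 104 (d = 63 + 41 = 104)
(N(-7, -5) + d)*(-80) = (-7*(15 - 7) + 104)*(-80) = (-7*8 + 104)*(-80) = (-56 + 104)*(-80) = 48*(-80) = -3840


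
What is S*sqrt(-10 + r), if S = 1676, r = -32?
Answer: 1676*I*sqrt(42) ≈ 10862.0*I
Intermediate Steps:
S*sqrt(-10 + r) = 1676*sqrt(-10 - 32) = 1676*sqrt(-42) = 1676*(I*sqrt(42)) = 1676*I*sqrt(42)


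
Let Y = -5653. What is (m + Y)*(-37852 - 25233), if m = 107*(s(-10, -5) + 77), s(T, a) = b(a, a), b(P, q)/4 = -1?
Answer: -136137430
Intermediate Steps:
b(P, q) = -4 (b(P, q) = 4*(-1) = -4)
s(T, a) = -4
m = 7811 (m = 107*(-4 + 77) = 107*73 = 7811)
(m + Y)*(-37852 - 25233) = (7811 - 5653)*(-37852 - 25233) = 2158*(-63085) = -136137430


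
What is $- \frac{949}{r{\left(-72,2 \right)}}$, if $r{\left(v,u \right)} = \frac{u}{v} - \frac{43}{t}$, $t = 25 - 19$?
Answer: $\frac{34164}{259} \approx 131.91$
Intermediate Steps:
$t = 6$
$r{\left(v,u \right)} = - \frac{43}{6} + \frac{u}{v}$ ($r{\left(v,u \right)} = \frac{u}{v} - \frac{43}{6} = - \frac{43}{6} + \frac{u}{v}$)
$- \frac{949}{r{\left(-72,2 \right)}} = - \frac{949}{- \frac{43}{6} + \frac{2}{-72}} = - \frac{949}{- \frac{43}{6} + 2 \left(- \frac{1}{72}\right)} = - \frac{949}{- \frac{43}{6} - \frac{1}{36}} = - \frac{949}{- \frac{259}{36}} = \left(-949\right) \left(- \frac{36}{259}\right) = \frac{34164}{259}$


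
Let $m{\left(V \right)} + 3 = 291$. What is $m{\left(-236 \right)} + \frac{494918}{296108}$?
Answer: $\frac{42887011}{148054} \approx 289.67$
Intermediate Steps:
$m{\left(V \right)} = 288$ ($m{\left(V \right)} = -3 + 291 = 288$)
$m{\left(-236 \right)} + \frac{494918}{296108} = 288 + \frac{494918}{296108} = 288 + 494918 \cdot \frac{1}{296108} = 288 + \frac{247459}{148054} = \frac{42887011}{148054}$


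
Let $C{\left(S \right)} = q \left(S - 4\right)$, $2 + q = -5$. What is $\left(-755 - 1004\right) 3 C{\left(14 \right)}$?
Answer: $369390$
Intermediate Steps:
$q = -7$ ($q = -2 - 5 = -7$)
$C{\left(S \right)} = 28 - 7 S$ ($C{\left(S \right)} = - 7 \left(S - 4\right) = - 7 \left(-4 + S\right) = 28 - 7 S$)
$\left(-755 - 1004\right) 3 C{\left(14 \right)} = \left(-755 - 1004\right) 3 \left(28 - 98\right) = - 1759 \cdot 3 \left(28 - 98\right) = - 1759 \cdot 3 \left(-70\right) = \left(-1759\right) \left(-210\right) = 369390$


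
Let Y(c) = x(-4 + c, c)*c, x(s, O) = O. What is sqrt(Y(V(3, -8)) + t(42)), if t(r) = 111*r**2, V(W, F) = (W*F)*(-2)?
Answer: 6*sqrt(5503) ≈ 445.09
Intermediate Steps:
V(W, F) = -2*F*W (V(W, F) = (F*W)*(-2) = -2*F*W)
Y(c) = c**2 (Y(c) = c*c = c**2)
sqrt(Y(V(3, -8)) + t(42)) = sqrt((-2*(-8)*3)**2 + 111*42**2) = sqrt(48**2 + 111*1764) = sqrt(2304 + 195804) = sqrt(198108) = 6*sqrt(5503)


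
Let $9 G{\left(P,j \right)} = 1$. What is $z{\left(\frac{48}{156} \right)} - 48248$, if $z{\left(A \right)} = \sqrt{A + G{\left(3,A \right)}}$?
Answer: $-48248 + \frac{7 \sqrt{13}}{39} \approx -48247.0$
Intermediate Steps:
$G{\left(P,j \right)} = \frac{1}{9}$ ($G{\left(P,j \right)} = \frac{1}{9} \cdot 1 = \frac{1}{9}$)
$z{\left(A \right)} = \sqrt{\frac{1}{9} + A}$ ($z{\left(A \right)} = \sqrt{A + \frac{1}{9}} = \sqrt{\frac{1}{9} + A}$)
$z{\left(\frac{48}{156} \right)} - 48248 = \frac{\sqrt{1 + 9 \cdot \frac{48}{156}}}{3} - 48248 = \frac{\sqrt{1 + 9 \cdot 48 \cdot \frac{1}{156}}}{3} - 48248 = \frac{\sqrt{1 + 9 \cdot \frac{4}{13}}}{3} - 48248 = \frac{\sqrt{1 + \frac{36}{13}}}{3} - 48248 = \frac{\sqrt{\frac{49}{13}}}{3} - 48248 = \frac{\frac{7}{13} \sqrt{13}}{3} - 48248 = \frac{7 \sqrt{13}}{39} - 48248 = -48248 + \frac{7 \sqrt{13}}{39}$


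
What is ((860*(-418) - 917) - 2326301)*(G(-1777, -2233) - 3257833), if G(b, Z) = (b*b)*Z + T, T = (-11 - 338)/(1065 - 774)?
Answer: 1838462490380245674/97 ≈ 1.8953e+16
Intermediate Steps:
T = -349/291 ≈ -1.1993
G(b, Z) = -349/291 + Z*b² (G(b, Z) = (b*b)*Z - 349/291 = b²*Z - 349/291 = Z*b² - 349/291 = -349/291 + Z*b²)
((860*(-418) - 917) - 2326301)*(G(-1777, -2233) - 3257833) = ((860*(-418) - 917) - 2326301)*((-349/291 - 2233*(-1777)²) - 3257833) = ((-359480 - 917) - 2326301)*((-349/291 - 2233*3157729) - 3257833) = (-360397 - 2326301)*((-349/291 - 7051208857) - 3257833) = -2686698*(-2051901777736/291 - 3257833) = -2686698*(-2052849807139/291) = 1838462490380245674/97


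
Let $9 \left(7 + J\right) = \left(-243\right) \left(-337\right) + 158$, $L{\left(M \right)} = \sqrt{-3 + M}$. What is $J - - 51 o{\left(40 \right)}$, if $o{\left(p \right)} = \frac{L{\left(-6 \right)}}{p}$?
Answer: $\frac{81986}{9} + \frac{153 i}{40} \approx 9109.6 + 3.825 i$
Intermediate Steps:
$o{\left(p \right)} = \frac{3 i}{p}$ ($o{\left(p \right)} = \frac{\sqrt{-3 - 6}}{p} = \frac{\sqrt{-9}}{p} = \frac{3 i}{p}$)
$J = \frac{81986}{9}$ ($J = -7 + \frac{\left(-243\right) \left(-337\right) + 158}{9} = -7 + \frac{81891 + 158}{9} = -7 + \frac{1}{9} \cdot 82049 = -7 + \frac{82049}{9} = \frac{81986}{9} \approx 9109.6$)
$J - - 51 o{\left(40 \right)} = \frac{81986}{9} - - 51 \frac{3 i}{40} = \frac{81986}{9} - - \frac{153 i}{40} = \frac{81986}{9} + \frac{153 i}{40}$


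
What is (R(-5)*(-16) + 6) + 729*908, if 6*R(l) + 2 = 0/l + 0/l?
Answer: 1985830/3 ≈ 6.6194e+5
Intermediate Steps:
R(l) = -⅓ (R(l) = -⅓ + (0/l + 0/l)/6 = -⅓ + (0 + 0)/6 = -⅓ + (⅙)*0 = -⅓ + 0 = -⅓)
(R(-5)*(-16) + 6) + 729*908 = (-⅓*(-16) + 6) + 729*908 = (16/3 + 6) + 661932 = 34/3 + 661932 = 1985830/3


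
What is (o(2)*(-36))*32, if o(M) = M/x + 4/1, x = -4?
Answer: -4032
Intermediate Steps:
o(M) = 4 - M/4 (o(M) = M/(-4) + 4/1 = M*(-1/4) + 4*1 = -M/4 + 4 = 4 - M/4)
(o(2)*(-36))*32 = ((4 - 1/4*2)*(-36))*32 = ((4 - 1/2)*(-36))*32 = ((7/2)*(-36))*32 = -126*32 = -4032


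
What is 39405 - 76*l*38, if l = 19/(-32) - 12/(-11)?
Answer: 1670645/44 ≈ 37969.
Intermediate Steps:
l = 175/352 (l = 19*(-1/32) - 12*(-1/11) = -19/32 + 12/11 = 175/352 ≈ 0.49716)
39405 - 76*l*38 = 39405 - 76*(175/352)*38 = 39405 - 3325*38/88 = 39405 - 1*63175/44 = 39405 - 63175/44 = 1670645/44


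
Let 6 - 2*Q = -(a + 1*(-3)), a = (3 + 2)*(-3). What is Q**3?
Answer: -216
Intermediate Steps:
a = -15 (a = 5*(-3) = -15)
Q = -6 (Q = 3 - (-1)*(-15 + 1*(-3))/2 = 3 - (-1)*(-15 - 3)/2 = 3 - (-1)*(-18)/2 = 3 - 1/2*18 = 3 - 9 = -6)
Q**3 = (-6)**3 = -216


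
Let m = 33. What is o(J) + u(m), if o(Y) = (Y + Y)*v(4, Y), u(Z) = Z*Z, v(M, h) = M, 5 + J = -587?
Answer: -3647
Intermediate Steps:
J = -592 (J = -5 - 587 = -592)
u(Z) = Z²
o(Y) = 8*Y (o(Y) = (Y + Y)*4 = (2*Y)*4 = 8*Y)
o(J) + u(m) = 8*(-592) + 33² = -4736 + 1089 = -3647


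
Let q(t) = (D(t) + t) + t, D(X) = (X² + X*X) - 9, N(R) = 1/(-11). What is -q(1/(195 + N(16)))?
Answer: 20661607/2298368 ≈ 8.9897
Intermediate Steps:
N(R) = -1/11
D(X) = -9 + 2*X² (D(X) = (X² + X²) - 9 = 2*X² - 9 = -9 + 2*X²)
q(t) = -9 + 2*t + 2*t² (q(t) = ((-9 + 2*t²) + t) + t = (-9 + t + 2*t²) + t = -9 + 2*t + 2*t²)
-q(1/(195 + N(16))) = -(-9 + 2/(195 - 1/11) + 2*(1/(195 - 1/11))²) = -(-9 + 2/(2144/11) + 2*(1/(2144/11))²) = -(-9 + 2*(11/2144) + 2*(11/2144)²) = -(-9 + 11/1072 + 2*(121/4596736)) = -(-9 + 11/1072 + 121/2298368) = -1*(-20661607/2298368) = 20661607/2298368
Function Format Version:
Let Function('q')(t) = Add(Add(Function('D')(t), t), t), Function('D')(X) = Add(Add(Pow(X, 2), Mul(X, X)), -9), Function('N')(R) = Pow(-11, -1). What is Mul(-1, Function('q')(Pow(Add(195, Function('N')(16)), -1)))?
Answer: Rational(20661607, 2298368) ≈ 8.9897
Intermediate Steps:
Function('N')(R) = Rational(-1, 11)
Function('D')(X) = Add(-9, Mul(2, Pow(X, 2))) (Function('D')(X) = Add(Add(Pow(X, 2), Pow(X, 2)), -9) = Add(Mul(2, Pow(X, 2)), -9) = Add(-9, Mul(2, Pow(X, 2))))
Function('q')(t) = Add(-9, Mul(2, t), Mul(2, Pow(t, 2))) (Function('q')(t) = Add(Add(Add(-9, Mul(2, Pow(t, 2))), t), t) = Add(Add(-9, t, Mul(2, Pow(t, 2))), t) = Add(-9, Mul(2, t), Mul(2, Pow(t, 2))))
Mul(-1, Function('q')(Pow(Add(195, Function('N')(16)), -1))) = Mul(-1, Add(-9, Mul(2, Pow(Add(195, Rational(-1, 11)), -1)), Mul(2, Pow(Pow(Add(195, Rational(-1, 11)), -1), 2)))) = Mul(-1, Add(-9, Mul(2, Pow(Rational(2144, 11), -1)), Mul(2, Pow(Pow(Rational(2144, 11), -1), 2)))) = Mul(-1, Add(-9, Mul(2, Rational(11, 2144)), Mul(2, Pow(Rational(11, 2144), 2)))) = Mul(-1, Add(-9, Rational(11, 1072), Mul(2, Rational(121, 4596736)))) = Mul(-1, Add(-9, Rational(11, 1072), Rational(121, 2298368))) = Mul(-1, Rational(-20661607, 2298368)) = Rational(20661607, 2298368)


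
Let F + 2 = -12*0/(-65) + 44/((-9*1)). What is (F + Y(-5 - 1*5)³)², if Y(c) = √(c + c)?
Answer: -644156/81 + 4960*I*√5/9 ≈ -7952.5 + 1232.3*I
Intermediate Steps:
Y(c) = √2*√c (Y(c) = √(2*c) = √2*√c)
F = -62/9 (F = -2 + (-12*0/(-65) + 44/((-9*1))) = -2 + (0*(-1/65) + 44/(-9)) = -2 + (0 + 44*(-⅑)) = -2 + (0 - 44/9) = -2 - 44/9 = -62/9 ≈ -6.8889)
(F + Y(-5 - 1*5)³)² = (-62/9 + (√2*√(-5 - 1*5))³)² = (-62/9 + (√2*√(-5 - 5))³)² = (-62/9 + (√2*√(-10))³)² = (-62/9 + (√2*(I*√10))³)² = (-62/9 + (2*I*√5)³)² = (-62/9 - 40*I*√5)²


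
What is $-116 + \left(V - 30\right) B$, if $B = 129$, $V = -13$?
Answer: $-5663$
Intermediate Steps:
$-116 + \left(V - 30\right) B = -116 + \left(-13 - 30\right) 129 = -116 - 5547 = -5663$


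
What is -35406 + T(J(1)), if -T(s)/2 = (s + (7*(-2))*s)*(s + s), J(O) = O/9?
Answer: -2867834/81 ≈ -35405.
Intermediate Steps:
J(O) = O/9 (J(O) = O*(1/9) = O/9)
T(s) = 52*s**2 (T(s) = -2*(s + (7*(-2))*s)*(s + s) = -2*(s - 14*s)*2*s = -2*(-13*s)*2*s = -(-52)*s**2 = 52*s**2)
-35406 + T(J(1)) = -35406 + 52*((1/9)*1)**2 = -35406 + 52*(1/9)**2 = -35406 + 52*(1/81) = -35406 + 52/81 = -2867834/81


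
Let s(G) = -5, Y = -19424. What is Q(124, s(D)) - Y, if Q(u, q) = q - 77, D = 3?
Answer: 19342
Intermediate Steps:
Q(u, q) = -77 + q
Q(124, s(D)) - Y = (-77 - 5) - 1*(-19424) = -82 + 19424 = 19342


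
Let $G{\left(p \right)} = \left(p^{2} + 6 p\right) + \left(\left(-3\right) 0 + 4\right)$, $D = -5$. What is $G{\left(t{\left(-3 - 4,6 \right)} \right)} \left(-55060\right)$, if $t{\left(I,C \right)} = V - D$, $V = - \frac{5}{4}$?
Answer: $- \frac{8933485}{4} \approx -2.2334 \cdot 10^{6}$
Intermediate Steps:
$V = - \frac{5}{4}$ ($V = \left(-5\right) \frac{1}{4} = - \frac{5}{4} \approx -1.25$)
$t{\left(I,C \right)} = \frac{15}{4}$ ($t{\left(I,C \right)} = - \frac{5}{4} - -5 = - \frac{5}{4} + 5 = \frac{15}{4}$)
$G{\left(p \right)} = 4 + p^{2} + 6 p$ ($G{\left(p \right)} = \left(p^{2} + 6 p\right) + \left(0 + 4\right) = \left(p^{2} + 6 p\right) + 4 = 4 + p^{2} + 6 p$)
$G{\left(t{\left(-3 - 4,6 \right)} \right)} \left(-55060\right) = \left(4 + \left(\frac{15}{4}\right)^{2} + 6 \cdot \frac{15}{4}\right) \left(-55060\right) = \left(4 + \frac{225}{16} + \frac{45}{2}\right) \left(-55060\right) = \frac{649}{16} \left(-55060\right) = - \frac{8933485}{4}$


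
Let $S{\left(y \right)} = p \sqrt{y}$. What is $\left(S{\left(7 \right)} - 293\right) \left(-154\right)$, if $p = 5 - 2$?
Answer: $45122 - 462 \sqrt{7} \approx 43900.0$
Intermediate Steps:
$p = 3$ ($p = 5 - 2 = 3$)
$S{\left(y \right)} = 3 \sqrt{y}$
$\left(S{\left(7 \right)} - 293\right) \left(-154\right) = \left(3 \sqrt{7} - 293\right) \left(-154\right) = \left(-293 + 3 \sqrt{7}\right) \left(-154\right) = 45122 - 462 \sqrt{7}$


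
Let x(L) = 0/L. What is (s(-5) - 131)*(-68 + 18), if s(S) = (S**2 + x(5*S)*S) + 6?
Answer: 5000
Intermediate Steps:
x(L) = 0
s(S) = 6 + S**2 (s(S) = (S**2 + 0*S) + 6 = (S**2 + 0) + 6 = S**2 + 6 = 6 + S**2)
(s(-5) - 131)*(-68 + 18) = ((6 + (-5)**2) - 131)*(-68 + 18) = ((6 + 25) - 131)*(-50) = (31 - 131)*(-50) = -100*(-50) = 5000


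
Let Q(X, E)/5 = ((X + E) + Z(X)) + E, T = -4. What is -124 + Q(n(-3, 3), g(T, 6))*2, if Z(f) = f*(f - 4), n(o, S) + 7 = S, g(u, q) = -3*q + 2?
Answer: -164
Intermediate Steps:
g(u, q) = 2 - 3*q
n(o, S) = -7 + S
Z(f) = f*(-4 + f)
Q(X, E) = 5*X + 10*E + 5*X*(-4 + X) (Q(X, E) = 5*(((X + E) + X*(-4 + X)) + E) = 5*(((E + X) + X*(-4 + X)) + E) = 5*((E + X + X*(-4 + X)) + E) = 5*(X + 2*E + X*(-4 + X)) = 5*X + 10*E + 5*X*(-4 + X))
-124 + Q(n(-3, 3), g(T, 6))*2 = -124 + (5*(-7 + 3) + 10*(2 - 3*6) + 5*(-7 + 3)*(-4 + (-7 + 3)))*2 = -124 + (5*(-4) + 10*(2 - 18) + 5*(-4)*(-4 - 4))*2 = -124 + (-20 + 10*(-16) + 5*(-4)*(-8))*2 = -124 + (-20 - 160 + 160)*2 = -124 - 20*2 = -124 - 40 = -164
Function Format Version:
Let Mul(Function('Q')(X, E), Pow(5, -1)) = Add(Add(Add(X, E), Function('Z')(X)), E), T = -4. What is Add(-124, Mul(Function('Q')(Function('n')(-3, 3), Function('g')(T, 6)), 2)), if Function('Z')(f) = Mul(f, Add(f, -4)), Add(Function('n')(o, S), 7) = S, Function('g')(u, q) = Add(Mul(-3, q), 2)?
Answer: -164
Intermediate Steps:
Function('g')(u, q) = Add(2, Mul(-3, q))
Function('n')(o, S) = Add(-7, S)
Function('Z')(f) = Mul(f, Add(-4, f))
Function('Q')(X, E) = Add(Mul(5, X), Mul(10, E), Mul(5, X, Add(-4, X))) (Function('Q')(X, E) = Mul(5, Add(Add(Add(X, E), Mul(X, Add(-4, X))), E)) = Mul(5, Add(Add(Add(E, X), Mul(X, Add(-4, X))), E)) = Mul(5, Add(Add(E, X, Mul(X, Add(-4, X))), E)) = Mul(5, Add(X, Mul(2, E), Mul(X, Add(-4, X)))) = Add(Mul(5, X), Mul(10, E), Mul(5, X, Add(-4, X))))
Add(-124, Mul(Function('Q')(Function('n')(-3, 3), Function('g')(T, 6)), 2)) = Add(-124, Mul(Add(Mul(5, Add(-7, 3)), Mul(10, Add(2, Mul(-3, 6))), Mul(5, Add(-7, 3), Add(-4, Add(-7, 3)))), 2)) = Add(-124, Mul(Add(Mul(5, -4), Mul(10, Add(2, -18)), Mul(5, -4, Add(-4, -4))), 2)) = Add(-124, Mul(Add(-20, Mul(10, -16), Mul(5, -4, -8)), 2)) = Add(-124, Mul(Add(-20, -160, 160), 2)) = Add(-124, Mul(-20, 2)) = Add(-124, -40) = -164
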